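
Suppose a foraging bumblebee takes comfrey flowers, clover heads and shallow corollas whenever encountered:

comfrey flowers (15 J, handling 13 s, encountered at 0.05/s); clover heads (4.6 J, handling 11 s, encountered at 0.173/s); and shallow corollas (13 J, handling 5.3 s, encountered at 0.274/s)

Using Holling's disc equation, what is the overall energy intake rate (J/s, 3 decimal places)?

1.020 J/s

R = (0.05×15 + 0.173×4.6 + 0.274×13) / (1 + 0.05×13 + 0.173×11 + 0.274×5.3) = 5.108/5.005 = 1.02 J/s.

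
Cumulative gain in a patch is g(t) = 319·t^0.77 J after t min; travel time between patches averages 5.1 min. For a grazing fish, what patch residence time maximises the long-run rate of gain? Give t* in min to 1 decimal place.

17.1 min

Optimal t* satisfies g'(t*) = g(t*)/(T + t*).
g'(t) = 0.77·319·t^-0.23. Setting 0.77·319·t^-0.23 = 319·t^0.77/(5.1+t) gives 0.77(5.1+t) = t, so 0.23·t = 0.77×5.1.
t* = 0.77×5.1/0.23 = 17.07 min.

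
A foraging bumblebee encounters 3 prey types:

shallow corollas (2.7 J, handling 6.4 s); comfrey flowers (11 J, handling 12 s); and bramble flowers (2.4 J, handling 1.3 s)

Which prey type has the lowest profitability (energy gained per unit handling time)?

shallow corollas

Profitability E/h (J/s): shallow corollas = 2.7/6.4 = 0.422, comfrey flowers = 11/12 = 0.917, bramble flowers = 2.4/1.3 = 1.85.
Ranked: bramble flowers > comfrey flowers > shallow corollas.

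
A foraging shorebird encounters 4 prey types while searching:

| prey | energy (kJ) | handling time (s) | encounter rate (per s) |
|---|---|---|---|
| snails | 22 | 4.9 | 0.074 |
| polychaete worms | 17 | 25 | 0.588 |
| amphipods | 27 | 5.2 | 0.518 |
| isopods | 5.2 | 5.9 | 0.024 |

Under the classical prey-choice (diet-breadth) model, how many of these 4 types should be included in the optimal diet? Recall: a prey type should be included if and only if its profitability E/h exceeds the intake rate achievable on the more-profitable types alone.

E/h in descending order: amphipods 5.19, snails 4.49, isopods 0.881, polychaete worms 0.68 kJ/s. The optimal diet is the largest prefix of this list for which every included type satisfies E_i/h_i > R on the types above it.
Rate on top 1: 3.787. snails: 4.49 > 3.787 → include.
Rate on top 2: 3.849. isopods: 0.881 < 3.849 → exclude; stop.
Optimal diet: amphipods, snails — 2 of 4 types.

2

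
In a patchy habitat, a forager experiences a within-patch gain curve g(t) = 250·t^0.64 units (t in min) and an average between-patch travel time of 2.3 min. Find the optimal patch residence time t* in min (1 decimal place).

4.1 min

Maximise g(t)/(T+t): set derivative to zero → g'(t)(T+t) = g(t).
g'(t) = 0.64·250·t^-0.36. Setting 0.64·250·t^-0.36 = 250·t^0.64/(2.3+t) gives 0.64(2.3+t) = t, so 0.36·t = 0.64×2.3.
t* = 0.64×2.3/0.36 = 4.089 min.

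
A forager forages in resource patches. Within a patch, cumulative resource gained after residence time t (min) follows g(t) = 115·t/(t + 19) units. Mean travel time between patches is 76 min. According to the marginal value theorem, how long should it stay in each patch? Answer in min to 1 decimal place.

Maximise g(t)/(T+t): set derivative to zero → g'(t)(T+t) = g(t).
g'(t) = 115·19/(t + 19)². Setting 115·19/(t+19)² = 115t/[(t+19)(76+t)] gives 19(76+t) = t(t+19), so t² = 19×76 = 1444.
t* = √1444 = 38 min.

38.0 min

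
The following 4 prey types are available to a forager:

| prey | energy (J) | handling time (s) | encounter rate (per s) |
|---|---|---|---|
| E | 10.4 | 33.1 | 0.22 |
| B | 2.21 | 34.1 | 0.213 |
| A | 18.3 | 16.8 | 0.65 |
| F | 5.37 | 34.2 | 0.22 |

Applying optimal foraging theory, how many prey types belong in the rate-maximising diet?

Rank by E/h (J/s): A 1.09, E 0.314, F 0.157, B 0.0648. Include each in turn until the next type's E/h falls below the running intake rate.
Rate on top 1: 0.9979. E: 0.314 < 0.9979 → exclude; stop.
Optimal diet: A — 1 of 4 types.

1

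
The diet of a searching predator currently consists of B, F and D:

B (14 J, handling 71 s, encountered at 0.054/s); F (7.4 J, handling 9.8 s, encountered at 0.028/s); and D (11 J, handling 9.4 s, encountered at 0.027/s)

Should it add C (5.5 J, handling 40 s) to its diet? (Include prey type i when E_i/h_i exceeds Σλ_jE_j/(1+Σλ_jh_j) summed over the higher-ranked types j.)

No

On B, F and D alone, R = ΣλE/(1+Σλh) = 1.26/5.362 = 0.235 J/s.
C: E/h = 5.5/40 = 0.1375 J/s.
0.1375 < 0.235, so adding C would lower the average — exclude it.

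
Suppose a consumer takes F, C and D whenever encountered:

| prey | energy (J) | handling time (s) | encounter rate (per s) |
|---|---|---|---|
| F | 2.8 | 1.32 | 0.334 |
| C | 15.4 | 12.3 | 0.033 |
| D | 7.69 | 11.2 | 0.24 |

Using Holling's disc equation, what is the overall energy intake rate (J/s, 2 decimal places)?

0.73 J/s

R = (0.334×2.8 + 0.033×15.4 + 0.24×7.69) / (1 + 0.334×1.32 + 0.033×12.3 + 0.24×11.2) = 3.289/4.535 = 0.7253 J/s.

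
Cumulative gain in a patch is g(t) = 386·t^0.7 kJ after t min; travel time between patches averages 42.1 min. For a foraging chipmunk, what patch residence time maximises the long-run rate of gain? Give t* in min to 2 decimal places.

98.23 min

Maximise g(t)/(T+t): set derivative to zero → g'(t)(T+t) = g(t).
g'(t) = 0.7·386·t^-0.3. Setting 0.7·386·t^-0.3 = 386·t^0.7/(42.1+t) gives 0.7(42.1+t) = t, so 0.30·t = 0.7×42.1.
t* = 0.7×42.1/0.30 = 98.23 min.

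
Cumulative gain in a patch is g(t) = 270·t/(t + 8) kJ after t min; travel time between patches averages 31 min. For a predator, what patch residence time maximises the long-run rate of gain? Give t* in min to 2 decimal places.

Maximise g(t)/(T+t): set derivative to zero → g'(t)(T+t) = g(t).
g'(t) = 270·8/(t + 8)². Setting 270·8/(t+8)² = 270t/[(t+8)(31+t)] gives 8(31+t) = t(t+8), so t² = 8×31 = 248.
t* = √248 = 15.75 min.

15.75 min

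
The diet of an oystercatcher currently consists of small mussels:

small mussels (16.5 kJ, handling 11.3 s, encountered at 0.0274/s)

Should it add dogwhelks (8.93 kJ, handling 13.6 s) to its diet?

Yes

On small mussels alone, R = ΣλE/(1+Σλh) = 0.4521/1.31 = 0.3452 kJ/s.
Profitability of dogwhelks: 8.93/13.6 = 0.6566 kJ/s.
Since 0.6566 > R, including dogwhelks increases the long-run rate.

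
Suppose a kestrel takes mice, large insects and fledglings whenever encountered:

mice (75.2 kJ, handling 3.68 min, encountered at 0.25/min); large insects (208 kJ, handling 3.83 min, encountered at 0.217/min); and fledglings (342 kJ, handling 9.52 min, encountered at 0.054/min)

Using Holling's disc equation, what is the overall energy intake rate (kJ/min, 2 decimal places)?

Energy encountered per unit search time: 0.25×75.2 + 0.217×208 + 0.054×342 = 82.4 kJ/min.
Handling time per unit search time: 0.25×3.68 + 0.217×3.83 + 0.054×9.52 = 2.265.
Rate = 82.4/(1 + 2.265) = 25.24 kJ/min.

25.24 kJ/min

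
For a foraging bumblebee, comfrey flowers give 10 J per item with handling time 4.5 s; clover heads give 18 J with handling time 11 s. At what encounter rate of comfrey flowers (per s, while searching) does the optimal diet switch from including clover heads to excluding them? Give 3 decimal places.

At the threshold, the rate on comfrey flowers alone equals the profitability of clover heads: λ·10/(1 + λ·4.5) = 18/11 = 1.636.
Rearranging, λ(10 − 1.636×4.5) = 1.636, so λ = 1.636/2.636 = 0.6207 per s.

0.621 per s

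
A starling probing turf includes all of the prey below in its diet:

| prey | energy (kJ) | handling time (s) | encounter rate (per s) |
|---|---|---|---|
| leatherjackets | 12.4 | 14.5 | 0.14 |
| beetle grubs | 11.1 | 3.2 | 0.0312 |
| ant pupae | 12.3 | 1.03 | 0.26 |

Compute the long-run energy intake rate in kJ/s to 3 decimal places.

R = (0.14×12.4 + 0.0312×11.1 + 0.26×12.3) / (1 + 0.14×14.5 + 0.0312×3.2 + 0.26×1.03) = 5.28/3.398 = 1.554 kJ/s.

1.554 kJ/s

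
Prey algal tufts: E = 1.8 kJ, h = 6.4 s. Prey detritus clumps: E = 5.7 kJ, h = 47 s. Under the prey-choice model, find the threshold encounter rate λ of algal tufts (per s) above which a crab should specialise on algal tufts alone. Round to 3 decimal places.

0.118 per s

The zero-one rule: include detritus clumps iff E₂/h₂ > λE₁/(1+λh₁). Equality gives the switch point.
λE₁h₂ = E₂ + λE₂h₁ ⇒ λ = E₂/(E₁h₂ − E₂h₁) = 5.7/(84.6 − 36.48) = 0.1185 per s.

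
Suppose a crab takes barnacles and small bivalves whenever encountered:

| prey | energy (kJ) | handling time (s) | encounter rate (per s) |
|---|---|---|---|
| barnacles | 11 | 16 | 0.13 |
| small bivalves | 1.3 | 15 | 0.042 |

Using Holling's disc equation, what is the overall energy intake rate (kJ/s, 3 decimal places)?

0.400 kJ/s

R = Σλ_iE_i / (1 + Σλ_ih_i)
Numerator: 0.13×11 + 0.042×1.3 = 1.485
Denominator: 1 + 0.13×16 + 0.042×15 = 3.71
R = 1.485/3.71 = 0.4002 kJ/s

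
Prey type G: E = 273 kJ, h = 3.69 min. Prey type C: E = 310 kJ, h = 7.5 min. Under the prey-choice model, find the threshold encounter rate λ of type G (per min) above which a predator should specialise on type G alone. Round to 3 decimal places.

At the threshold, the rate on type G alone equals the profitability of type C: λ·273/(1 + λ·3.69) = 310/7.5 = 41.33.
Rearranging, λ(273 − 41.33×3.69) = 41.33, so λ = 41.33/120.5 = 0.3431 per min.

0.343 per min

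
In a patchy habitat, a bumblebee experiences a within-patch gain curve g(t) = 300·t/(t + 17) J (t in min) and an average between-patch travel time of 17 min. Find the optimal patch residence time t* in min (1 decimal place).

17.0 min

Optimal t* satisfies g'(t*) = g(t*)/(T + t*).
g'(t) = 300·17/(t + 17)². Setting 300·17/(t+17)² = 300t/[(t+17)(17+t)] gives 17(17+t) = t(t+17), so t² = 17×17 = 289.
t* = √289 = 17 min.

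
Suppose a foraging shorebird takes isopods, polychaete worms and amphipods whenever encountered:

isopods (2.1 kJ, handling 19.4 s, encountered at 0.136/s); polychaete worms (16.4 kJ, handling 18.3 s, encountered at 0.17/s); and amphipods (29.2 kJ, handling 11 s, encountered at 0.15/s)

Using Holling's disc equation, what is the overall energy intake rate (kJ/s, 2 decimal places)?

Energy encountered per unit search time: 0.136×2.1 + 0.17×16.4 + 0.15×29.2 = 7.454 kJ/s.
Handling time per unit search time: 0.136×19.4 + 0.17×18.3 + 0.15×11 = 7.399.
Rate = 7.454/(1 + 7.399) = 0.8874 kJ/s.

0.89 kJ/s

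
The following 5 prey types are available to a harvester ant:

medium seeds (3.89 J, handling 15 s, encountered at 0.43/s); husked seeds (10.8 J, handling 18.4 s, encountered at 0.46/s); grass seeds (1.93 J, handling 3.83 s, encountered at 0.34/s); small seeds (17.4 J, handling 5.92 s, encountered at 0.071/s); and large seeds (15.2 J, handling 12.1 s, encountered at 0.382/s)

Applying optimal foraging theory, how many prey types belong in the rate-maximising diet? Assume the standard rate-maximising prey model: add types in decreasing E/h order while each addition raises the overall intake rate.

2

E/h in descending order: small seeds 2.94, large seeds 1.26, husked seeds 0.587, grass seeds 0.504, medium seeds 0.259 J/s. The optimal diet is the largest prefix of this list for which every included type satisfies E_i/h_i > R on the types above it.
Rate on top 1: 0.8698. large seeds: 1.26 > 0.8698 → include.
Rate on top 2: 1.165. husked seeds: 0.587 < 1.165 → exclude; stop.
Optimal diet: small seeds, large seeds — 2 of 5 types.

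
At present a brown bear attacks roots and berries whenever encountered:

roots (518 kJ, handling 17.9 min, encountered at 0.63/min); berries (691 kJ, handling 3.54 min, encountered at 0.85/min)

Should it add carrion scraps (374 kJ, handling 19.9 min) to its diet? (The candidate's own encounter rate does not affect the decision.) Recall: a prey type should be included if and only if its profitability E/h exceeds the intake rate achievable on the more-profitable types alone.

No

Current rate: (0.63×518 + 0.85×691)/(1 + 0.63×17.9 + 0.85×3.54) = 59.77 kJ/min.
carrion scraps: E/h = 374/19.9 = 18.79 kJ/min.
Since 18.79 < R, time spent handling carrion scraps is better spent searching.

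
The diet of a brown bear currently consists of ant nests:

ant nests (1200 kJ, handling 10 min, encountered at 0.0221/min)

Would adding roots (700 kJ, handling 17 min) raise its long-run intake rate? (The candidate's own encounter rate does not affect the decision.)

Yes

Current rate: (0.0221×1200)/(1 + 0.0221×10) = 21.72 kJ/min.
Profitability of roots: 700/17 = 41.18 kJ/min.
Since 41.18 > R, including roots increases the long-run rate.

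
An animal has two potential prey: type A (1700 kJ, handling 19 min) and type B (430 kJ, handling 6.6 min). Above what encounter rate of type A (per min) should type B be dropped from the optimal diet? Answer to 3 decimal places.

Drop type B once their profitability E₂/h₂ falls below the rate achievable on type A alone: E₂/h₂ = λE₁/(1 + λh₁).
Solve for λ: λE₁h₂ = E₂(1 + λh₁) → λ(E₁h₂ − E₂h₁) = E₂ → λ = E₂/(E₁h₂ − E₂h₁).
λ = 430/(1700×6.6 − 430×19) = 430/3050 = 0.141 per min.

0.141 per min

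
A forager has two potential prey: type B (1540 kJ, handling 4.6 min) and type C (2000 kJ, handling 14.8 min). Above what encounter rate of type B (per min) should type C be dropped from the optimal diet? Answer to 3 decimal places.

0.147 per min

Drop type C once their profitability E₂/h₂ falls below the rate achievable on type B alone: E₂/h₂ = λE₁/(1 + λh₁).
Solve for λ: λE₁h₂ = E₂(1 + λh₁) → λ(E₁h₂ − E₂h₁) = E₂ → λ = E₂/(E₁h₂ − E₂h₁).
λ = 2000/(1540×14.8 − 2000×4.6) = 2000/1.359e+04 = 0.1471 per min.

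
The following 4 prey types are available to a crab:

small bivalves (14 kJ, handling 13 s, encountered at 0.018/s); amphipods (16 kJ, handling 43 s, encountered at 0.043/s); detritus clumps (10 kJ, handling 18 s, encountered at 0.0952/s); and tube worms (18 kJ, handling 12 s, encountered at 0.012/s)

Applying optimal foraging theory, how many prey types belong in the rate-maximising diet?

Profitabilities (E/h, kJ/s): tube worms 1.5, small bivalves 1.08, detritus clumps 0.556, amphipods 0.372. Add prey in this order while the next type's profitability exceeds the intake rate on those already taken.
Rate on top 1: 0.1888. small bivalves: 1.08 > 0.1888 → include.
Rate on top 2: 0.3396. detritus clumps: 0.556 > 0.3396 → include.
Rate on top 3: 0.4593. amphipods: 0.372 < 0.4593 → exclude; stop.
Optimal diet: tube worms, small bivalves, detritus clumps — 3 of 4 types.

3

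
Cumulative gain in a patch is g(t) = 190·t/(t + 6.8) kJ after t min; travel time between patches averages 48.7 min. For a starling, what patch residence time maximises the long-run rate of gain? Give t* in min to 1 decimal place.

Optimal t* satisfies g'(t*) = g(t*)/(T + t*).
g'(t) = 190·6.8/(t + 6.8)². Setting 190·6.8/(t+6.8)² = 190t/[(t+6.8)(48.7+t)] gives 6.8(48.7+t) = t(t+6.8), so t² = 6.8×48.7 = 331.2.
t* = √331.2 = 18.2 min.

18.2 min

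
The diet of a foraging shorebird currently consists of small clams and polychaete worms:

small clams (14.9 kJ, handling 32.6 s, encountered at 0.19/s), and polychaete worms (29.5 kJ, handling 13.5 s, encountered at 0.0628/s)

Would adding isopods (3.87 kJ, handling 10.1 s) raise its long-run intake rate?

Intake rate on the current diet: R = (0.19×14.9 + 0.0628×29.5) / (1 + 0.19×32.6 + 0.0628×13.5) = 4.684/8.042 = 0.5824 kJ/s.
isopods: E/h = 3.87/10.1 = 0.3832 kJ/s.
0.3832 < 0.5824, so adding isopods would lower the average — exclude it.

No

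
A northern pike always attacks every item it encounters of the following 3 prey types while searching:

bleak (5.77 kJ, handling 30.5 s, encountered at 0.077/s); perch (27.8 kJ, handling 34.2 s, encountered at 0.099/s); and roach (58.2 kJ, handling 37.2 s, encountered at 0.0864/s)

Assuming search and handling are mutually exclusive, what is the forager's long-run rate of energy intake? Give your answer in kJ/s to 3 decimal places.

Energy encountered per unit search time: 0.077×5.77 + 0.099×27.8 + 0.0864×58.2 = 8.225 kJ/s.
Handling time per unit search time: 0.077×30.5 + 0.099×34.2 + 0.0864×37.2 = 8.948.
Rate = 8.225/(1 + 8.948) = 0.8268 kJ/s.

0.827 kJ/s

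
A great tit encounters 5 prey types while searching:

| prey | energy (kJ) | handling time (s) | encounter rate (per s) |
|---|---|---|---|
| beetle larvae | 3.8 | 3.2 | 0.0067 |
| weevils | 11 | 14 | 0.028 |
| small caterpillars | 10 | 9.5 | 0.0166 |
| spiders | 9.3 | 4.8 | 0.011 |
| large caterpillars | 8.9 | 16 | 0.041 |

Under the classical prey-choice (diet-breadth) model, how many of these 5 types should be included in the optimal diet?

Profitabilities (E/h, kJ/s): spiders 1.94, beetle larvae 1.19, small caterpillars 1.05, weevils 0.786, large caterpillars 0.556. Add prey in this order while the next type's profitability exceeds the intake rate on those already taken.
Rate on top 1: 0.09717. beetle larvae: 1.19 > 0.09717 → include.
Rate on top 2: 0.1189. small caterpillars: 1.05 > 0.1189 → include.
Rate on top 3: 0.2385. weevils: 0.786 > 0.2385 → include.
Rate on top 4: 0.3706. large caterpillars: 0.556 > 0.3706 → include.
Optimal diet: spiders, beetle larvae, small caterpillars, weevils, large caterpillars — 5 of 5 types.

5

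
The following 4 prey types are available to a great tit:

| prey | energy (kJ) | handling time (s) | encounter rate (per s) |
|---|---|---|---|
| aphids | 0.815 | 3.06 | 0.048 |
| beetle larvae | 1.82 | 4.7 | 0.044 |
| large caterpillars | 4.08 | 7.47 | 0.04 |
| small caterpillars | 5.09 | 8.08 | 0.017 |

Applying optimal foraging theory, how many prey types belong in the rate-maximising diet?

Rank by E/h (kJ/s): small caterpillars 0.63, large caterpillars 0.546, beetle larvae 0.387, aphids 0.266. Include each in turn until the next type's E/h falls below the running intake rate.
Rate on top 1: 0.07608. large caterpillars: 0.546 > 0.07608 → include.
Rate on top 2: 0.1739. beetle larvae: 0.387 > 0.1739 → include.
Rate on top 3: 0.2007. aphids: 0.266 > 0.2007 → include.
Optimal diet: small caterpillars, large caterpillars, beetle larvae, aphids — 4 of 4 types.

4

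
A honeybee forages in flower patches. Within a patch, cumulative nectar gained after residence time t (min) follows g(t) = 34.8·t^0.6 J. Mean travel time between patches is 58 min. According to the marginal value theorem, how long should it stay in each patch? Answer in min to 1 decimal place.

Maximise g(t)/(T+t): set derivative to zero → g'(t)(T+t) = g(t).
g'(t) = 0.6·34.8·t^-0.4. Setting 0.6·34.8·t^-0.4 = 34.8·t^0.6/(58+t) gives 0.6(58+t) = t, so 0.40·t = 0.6×58.
t* = 0.6×58/0.40 = 87 min.

87.0 min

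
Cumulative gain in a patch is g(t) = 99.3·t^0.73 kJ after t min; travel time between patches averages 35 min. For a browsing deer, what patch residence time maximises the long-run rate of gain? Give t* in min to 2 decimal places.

Maximise g(t)/(T+t): set derivative to zero → g'(t)(T+t) = g(t).
g'(t) = 0.73·99.3·t^-0.27. Setting 0.73·99.3·t^-0.27 = 99.3·t^0.73/(35+t) gives 0.73(35+t) = t, so 0.27·t = 0.73×35.
t* = 0.73×35/0.27 = 94.63 min.

94.63 min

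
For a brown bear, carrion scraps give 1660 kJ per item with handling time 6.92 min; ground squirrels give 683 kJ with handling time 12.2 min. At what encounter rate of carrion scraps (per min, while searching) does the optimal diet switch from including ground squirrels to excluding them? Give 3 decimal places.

The zero-one rule: include ground squirrels iff E₂/h₂ > λE₁/(1+λh₁). Equality gives the switch point.
λE₁h₂ = E₂ + λE₂h₁ ⇒ λ = E₂/(E₁h₂ − E₂h₁) = 683/(2.025e+04 − 4726) = 0.04399 per min.

0.044 per min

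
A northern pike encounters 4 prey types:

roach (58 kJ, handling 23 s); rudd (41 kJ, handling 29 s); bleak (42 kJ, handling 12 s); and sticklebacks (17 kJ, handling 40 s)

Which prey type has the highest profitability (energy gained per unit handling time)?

bleak

Profitability E/h (kJ/s): roach = 58/23 = 2.52, rudd = 41/29 = 1.41, bleak = 42/12 = 3.5, sticklebacks = 17/40 = 0.425.
Ranked: bleak > roach > rudd > sticklebacks.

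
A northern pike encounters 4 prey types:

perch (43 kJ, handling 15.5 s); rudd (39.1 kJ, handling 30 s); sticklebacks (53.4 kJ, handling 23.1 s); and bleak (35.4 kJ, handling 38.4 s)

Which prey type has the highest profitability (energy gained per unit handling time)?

perch

In descending order of E/h:
perch: 43/15.5 = 2.77 kJ/s
sticklebacks: 53.4/23.1 = 2.31 kJ/s
rudd: 39.1/30 = 1.3 kJ/s
bleak: 35.4/38.4 = 0.922 kJ/s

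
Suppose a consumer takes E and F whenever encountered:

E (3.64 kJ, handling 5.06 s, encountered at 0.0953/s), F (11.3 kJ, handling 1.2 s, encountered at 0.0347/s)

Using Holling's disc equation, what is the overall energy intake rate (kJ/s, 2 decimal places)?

Energy encountered per unit search time: 0.0953×3.64 + 0.0347×11.3 = 0.739 kJ/s.
Handling time per unit search time: 0.0953×5.06 + 0.0347×1.2 = 0.5239.
Rate = 0.739/(1 + 0.5239) = 0.485 kJ/s.

0.48 kJ/s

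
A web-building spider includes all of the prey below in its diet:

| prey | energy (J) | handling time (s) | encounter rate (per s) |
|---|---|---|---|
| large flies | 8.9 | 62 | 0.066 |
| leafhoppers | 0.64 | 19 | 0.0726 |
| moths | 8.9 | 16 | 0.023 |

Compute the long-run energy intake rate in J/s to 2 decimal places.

0.12 J/s

R = Σλ_iE_i / (1 + Σλ_ih_i)
Numerator: 0.066×8.9 + 0.0726×0.64 + 0.023×8.9 = 0.8386
Denominator: 1 + 0.066×62 + 0.0726×19 + 0.023×16 = 6.839
R = 0.8386/6.839 = 0.1226 J/s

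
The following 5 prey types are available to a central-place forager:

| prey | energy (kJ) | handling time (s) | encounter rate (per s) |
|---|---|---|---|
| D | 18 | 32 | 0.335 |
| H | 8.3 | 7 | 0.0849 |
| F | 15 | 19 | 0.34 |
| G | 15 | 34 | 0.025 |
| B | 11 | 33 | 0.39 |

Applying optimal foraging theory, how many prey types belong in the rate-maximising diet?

2

Profitabilities (E/h, kJ/s): H 1.19, F 0.789, D 0.562, G 0.441, B 0.333. Add prey in this order while the next type's profitability exceeds the intake rate on those already taken.
Rate on top 1: 0.442. F: 0.789 > 0.442 → include.
Rate on top 2: 0.7207. D: 0.562 < 0.7207 → exclude; stop.
Optimal diet: H, F — 2 of 5 types.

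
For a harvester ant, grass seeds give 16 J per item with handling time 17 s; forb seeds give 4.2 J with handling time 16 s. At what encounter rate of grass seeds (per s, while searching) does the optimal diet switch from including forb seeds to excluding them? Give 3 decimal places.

0.023 per s

Drop forb seeds once their profitability E₂/h₂ falls below the rate achievable on grass seeds alone: E₂/h₂ = λE₁/(1 + λh₁).
Solve for λ: λE₁h₂ = E₂(1 + λh₁) → λ(E₁h₂ − E₂h₁) = E₂ → λ = E₂/(E₁h₂ − E₂h₁).
λ = 4.2/(16×16 − 4.2×17) = 4.2/184.6 = 0.02275 per s.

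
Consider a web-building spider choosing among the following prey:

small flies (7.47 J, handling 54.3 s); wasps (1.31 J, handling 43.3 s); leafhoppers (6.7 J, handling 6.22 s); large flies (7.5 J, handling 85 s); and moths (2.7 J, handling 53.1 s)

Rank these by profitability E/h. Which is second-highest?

In descending order of E/h:
leafhoppers: 6.7/6.22 = 1.08 J/s
small flies: 7.47/54.3 = 0.138 J/s
large flies: 7.5/85 = 0.0882 J/s
moths: 2.7/53.1 = 0.0508 J/s
wasps: 1.31/43.3 = 0.0303 J/s

small flies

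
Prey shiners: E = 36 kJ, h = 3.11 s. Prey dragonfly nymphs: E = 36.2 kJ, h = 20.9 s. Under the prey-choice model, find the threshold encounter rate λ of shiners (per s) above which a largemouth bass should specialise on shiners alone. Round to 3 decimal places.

At the threshold, the rate on shiners alone equals the profitability of dragonfly nymphs: λ·36/(1 + λ·3.11) = 36.2/20.9 = 1.732.
Rearranging, λ(36 − 1.732×3.11) = 1.732, so λ = 1.732/30.61 = 0.05658 per s.

0.057 per s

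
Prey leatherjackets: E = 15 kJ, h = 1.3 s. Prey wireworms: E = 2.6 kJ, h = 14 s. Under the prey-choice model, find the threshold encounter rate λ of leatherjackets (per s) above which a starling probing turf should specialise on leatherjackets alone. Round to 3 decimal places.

0.013 per s

The zero-one rule: include wireworms iff E₂/h₂ > λE₁/(1+λh₁). Equality gives the switch point.
λE₁h₂ = E₂ + λE₂h₁ ⇒ λ = E₂/(E₁h₂ − E₂h₁) = 2.6/(210 − 3.38) = 0.01258 per s.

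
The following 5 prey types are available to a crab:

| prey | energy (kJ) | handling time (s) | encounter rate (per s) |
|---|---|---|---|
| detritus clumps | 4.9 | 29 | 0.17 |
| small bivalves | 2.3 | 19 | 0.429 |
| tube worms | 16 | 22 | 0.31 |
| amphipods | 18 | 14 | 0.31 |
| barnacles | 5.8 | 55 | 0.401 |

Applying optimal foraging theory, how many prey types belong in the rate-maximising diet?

1

Rank by E/h (kJ/s): amphipods 1.29, tube worms 0.727, detritus clumps 0.169, small bivalves 0.121, barnacles 0.105. Include each in turn until the next type's E/h falls below the running intake rate.
Rate on top 1: 1.045. tube worms: 0.727 < 1.045 → exclude; stop.
Optimal diet: amphipods — 1 of 5 types.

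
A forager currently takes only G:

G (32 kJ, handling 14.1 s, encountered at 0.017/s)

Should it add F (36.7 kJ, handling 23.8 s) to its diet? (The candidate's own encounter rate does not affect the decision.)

Intake rate on the current diet: R = (0.017×32) / (1 + 0.017×14.1) = 0.544/1.24 = 0.4388 kJ/s.
Profitability of F: 36.7/23.8 = 1.542 kJ/s.
Since 1.542 > R, including F increases the long-run rate.

Yes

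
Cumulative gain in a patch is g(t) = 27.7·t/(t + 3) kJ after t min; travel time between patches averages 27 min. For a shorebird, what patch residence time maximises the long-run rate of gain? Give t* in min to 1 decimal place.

9.0 min

Optimal t* satisfies g'(t*) = g(t*)/(T + t*).
g'(t) = 27.7·3/(t + 3)². Setting 27.7·3/(t+3)² = 27.7t/[(t+3)(27+t)] gives 3(27+t) = t(t+3), so t² = 3×27 = 81.
t* = √81 = 9 min.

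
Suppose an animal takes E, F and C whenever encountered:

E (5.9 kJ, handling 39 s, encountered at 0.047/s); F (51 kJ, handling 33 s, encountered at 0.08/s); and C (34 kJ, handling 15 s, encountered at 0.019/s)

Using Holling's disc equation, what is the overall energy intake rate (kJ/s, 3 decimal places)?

R = (0.047×5.9 + 0.08×51 + 0.019×34) / (1 + 0.047×39 + 0.08×33 + 0.019×15) = 5.003/5.758 = 0.8689 kJ/s.

0.869 kJ/s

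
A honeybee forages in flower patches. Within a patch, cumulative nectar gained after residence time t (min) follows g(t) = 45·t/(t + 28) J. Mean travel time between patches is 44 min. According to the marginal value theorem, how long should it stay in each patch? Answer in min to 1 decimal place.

35.1 min

Optimal t* satisfies g'(t*) = g(t*)/(T + t*).
g'(t) = 45·28/(t + 28)². Setting 45·28/(t+28)² = 45t/[(t+28)(44+t)] gives 28(44+t) = t(t+28), so t² = 28×44 = 1232.
t* = √1232 = 35.1 min.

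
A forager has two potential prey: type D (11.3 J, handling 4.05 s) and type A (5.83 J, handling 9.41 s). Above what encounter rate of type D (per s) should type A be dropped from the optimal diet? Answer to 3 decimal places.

At the threshold, the rate on type D alone equals the profitability of type A: λ·11.3/(1 + λ·4.05) = 5.83/9.41 = 0.6196.
Rearranging, λ(11.3 − 0.6196×4.05) = 0.6196, so λ = 0.6196/8.791 = 0.07048 per s.

0.070 per s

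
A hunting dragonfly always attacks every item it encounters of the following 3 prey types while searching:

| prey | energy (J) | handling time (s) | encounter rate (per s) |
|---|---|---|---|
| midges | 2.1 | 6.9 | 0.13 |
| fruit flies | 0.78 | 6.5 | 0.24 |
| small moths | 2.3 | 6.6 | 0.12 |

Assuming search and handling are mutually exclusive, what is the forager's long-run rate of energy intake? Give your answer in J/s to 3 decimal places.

R = (0.13×2.1 + 0.24×0.78 + 0.12×2.3) / (1 + 0.13×6.9 + 0.24×6.5 + 0.12×6.6) = 0.7362/4.249 = 0.1733 J/s.

0.173 J/s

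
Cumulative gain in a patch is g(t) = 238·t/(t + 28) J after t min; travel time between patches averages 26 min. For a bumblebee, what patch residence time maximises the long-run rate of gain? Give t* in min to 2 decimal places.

26.98 min

By the marginal value theorem, leave when the instantaneous gain rate g'(t) equals the habitat-wide average g(t)/(T + t).
g'(t) = 238·28/(t + 28)². Setting 238·28/(t+28)² = 238t/[(t+28)(26+t)] gives 28(26+t) = t(t+28), so t² = 28×26 = 728.
t* = √728 = 26.98 min.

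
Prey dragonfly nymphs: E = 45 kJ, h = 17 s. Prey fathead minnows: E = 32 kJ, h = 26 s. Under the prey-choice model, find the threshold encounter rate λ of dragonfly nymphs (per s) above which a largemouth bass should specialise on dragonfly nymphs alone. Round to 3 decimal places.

0.051 per s

Drop fathead minnows once their profitability E₂/h₂ falls below the rate achievable on dragonfly nymphs alone: E₂/h₂ = λE₁/(1 + λh₁).
Solve for λ: λE₁h₂ = E₂(1 + λh₁) → λ(E₁h₂ − E₂h₁) = E₂ → λ = E₂/(E₁h₂ − E₂h₁).
λ = 32/(45×26 − 32×17) = 32/626 = 0.05112 per s.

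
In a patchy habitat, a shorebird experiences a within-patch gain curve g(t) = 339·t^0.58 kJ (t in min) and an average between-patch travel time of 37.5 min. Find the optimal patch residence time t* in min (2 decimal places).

Optimal t* satisfies g'(t*) = g(t*)/(T + t*).
g'(t) = 0.58·339·t^-0.42. Setting 0.58·339·t^-0.42 = 339·t^0.58/(37.5+t) gives 0.58(37.5+t) = t, so 0.42·t = 0.58×37.5.
t* = 0.58×37.5/0.42 = 51.79 min.

51.79 min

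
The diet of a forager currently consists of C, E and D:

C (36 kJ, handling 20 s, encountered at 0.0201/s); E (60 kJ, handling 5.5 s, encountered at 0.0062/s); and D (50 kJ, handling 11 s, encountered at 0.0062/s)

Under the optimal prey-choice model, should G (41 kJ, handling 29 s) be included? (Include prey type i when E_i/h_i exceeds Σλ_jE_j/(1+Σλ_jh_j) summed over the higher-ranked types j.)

Current rate: (0.0201×36 + 0.0062×60 + 0.0062×50)/(1 + 0.0201×20 + 0.0062×5.5 + 0.0062×11) = 0.9344 kJ/s.
G: E/h = 41/29 = 1.414 kJ/s.
1.414 > 0.9344, so adding G raises the average — include it.

Yes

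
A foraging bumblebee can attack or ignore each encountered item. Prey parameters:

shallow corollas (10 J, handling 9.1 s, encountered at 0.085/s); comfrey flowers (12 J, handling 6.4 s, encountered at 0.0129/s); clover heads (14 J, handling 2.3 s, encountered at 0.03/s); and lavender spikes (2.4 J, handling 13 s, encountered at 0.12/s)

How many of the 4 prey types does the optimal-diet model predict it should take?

3

E/h in descending order: clover heads 6.09, comfrey flowers 1.88, shallow corollas 1.1, lavender spikes 0.185 J/s. The optimal diet is the largest prefix of this list for which every included type satisfies E_i/h_i > R on the types above it.
Rate on top 1: 0.3929. comfrey flowers: 1.88 > 0.3929 → include.
Rate on top 2: 0.4991. shallow corollas: 1.1 > 0.4991 → include.
Rate on top 3: 0.7401. lavender spikes: 0.185 < 0.7401 → exclude; stop.
Optimal diet: clover heads, comfrey flowers, shallow corollas — 3 of 4 types.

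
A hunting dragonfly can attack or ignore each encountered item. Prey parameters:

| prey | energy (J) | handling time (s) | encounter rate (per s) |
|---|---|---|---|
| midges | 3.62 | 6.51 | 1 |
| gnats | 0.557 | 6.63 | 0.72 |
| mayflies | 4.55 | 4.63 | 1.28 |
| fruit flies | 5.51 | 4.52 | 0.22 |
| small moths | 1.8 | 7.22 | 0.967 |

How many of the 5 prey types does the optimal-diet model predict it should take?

2

E/h in descending order: fruit flies 1.22, mayflies 0.983, midges 0.556, small moths 0.249, gnats 0.084 J/s. The optimal diet is the largest prefix of this list for which every included type satisfies E_i/h_i > R on the types above it.
Rate on top 1: 0.6078. mayflies: 0.983 > 0.6078 → include.
Rate on top 2: 0.8883. midges: 0.556 < 0.8883 → exclude; stop.
Optimal diet: fruit flies, mayflies — 2 of 5 types.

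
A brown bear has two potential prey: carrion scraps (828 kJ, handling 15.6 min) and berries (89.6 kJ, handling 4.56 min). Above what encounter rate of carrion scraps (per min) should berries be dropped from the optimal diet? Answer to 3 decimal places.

0.038 per min

Drop berries once their profitability E₂/h₂ falls below the rate achievable on carrion scraps alone: E₂/h₂ = λE₁/(1 + λh₁).
Solve for λ: λE₁h₂ = E₂(1 + λh₁) → λ(E₁h₂ − E₂h₁) = E₂ → λ = E₂/(E₁h₂ − E₂h₁).
λ = 89.6/(828×4.56 − 89.6×15.6) = 89.6/2378 = 0.03768 per min.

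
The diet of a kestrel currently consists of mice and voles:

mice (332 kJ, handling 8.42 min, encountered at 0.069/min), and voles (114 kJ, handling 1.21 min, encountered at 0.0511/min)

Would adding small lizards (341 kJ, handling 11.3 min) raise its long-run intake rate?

On mice and voles alone, R = ΣλE/(1+Σλh) = 28.73/1.643 = 17.49 kJ/min.
Profitability of small lizards: 341/11.3 = 30.18 kJ/min.
Since 30.18 > R, including small lizards increases the long-run rate.

Yes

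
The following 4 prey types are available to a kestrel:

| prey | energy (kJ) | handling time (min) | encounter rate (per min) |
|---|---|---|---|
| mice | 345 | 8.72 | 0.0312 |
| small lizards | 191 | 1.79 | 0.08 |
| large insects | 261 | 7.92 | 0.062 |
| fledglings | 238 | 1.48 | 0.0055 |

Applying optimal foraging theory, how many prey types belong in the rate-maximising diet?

E/h in descending order: fledglings 161, small lizards 107, mice 39.6, large insects 33 kJ/min. The optimal diet is the largest prefix of this list for which every included type satisfies E_i/h_i > R on the types above it.
Rate on top 1: 1.298. small lizards: 107 > 1.298 → include.
Rate on top 2: 14.41. mice: 39.6 > 14.41 → include.
Rate on top 3: 19.22. large insects: 33 > 19.22 → include.
Optimal diet: fledglings, small lizards, mice, large insects — 4 of 4 types.

4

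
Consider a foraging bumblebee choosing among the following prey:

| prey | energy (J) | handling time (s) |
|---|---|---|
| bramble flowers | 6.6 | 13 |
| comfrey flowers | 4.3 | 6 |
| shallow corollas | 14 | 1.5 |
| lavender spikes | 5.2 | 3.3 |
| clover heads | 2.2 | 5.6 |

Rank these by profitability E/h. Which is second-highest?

Profitability E/h (J/s): bramble flowers = 6.6/13 = 0.508, comfrey flowers = 4.3/6 = 0.717, shallow corollas = 14/1.5 = 9.33, lavender spikes = 5.2/3.3 = 1.58, clover heads = 2.2/5.6 = 0.393.
Ranked: shallow corollas > lavender spikes > comfrey flowers > bramble flowers > clover heads.

lavender spikes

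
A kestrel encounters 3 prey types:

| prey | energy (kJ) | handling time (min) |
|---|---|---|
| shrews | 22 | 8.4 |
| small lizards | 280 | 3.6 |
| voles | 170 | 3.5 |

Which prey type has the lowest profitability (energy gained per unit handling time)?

In descending order of E/h:
small lizards: 280/3.6 = 77.8 kJ/min
voles: 170/3.5 = 48.6 kJ/min
shrews: 22/8.4 = 2.62 kJ/min

shrews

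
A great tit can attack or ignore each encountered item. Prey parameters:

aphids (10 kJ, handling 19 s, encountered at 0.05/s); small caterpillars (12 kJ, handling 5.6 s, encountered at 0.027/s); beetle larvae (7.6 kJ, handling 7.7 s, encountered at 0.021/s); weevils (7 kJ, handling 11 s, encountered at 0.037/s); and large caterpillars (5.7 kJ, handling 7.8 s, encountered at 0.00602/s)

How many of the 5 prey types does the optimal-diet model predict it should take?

Profitabilities (E/h, kJ/s): small caterpillars 2.14, beetle larvae 0.987, large caterpillars 0.731, weevils 0.636, aphids 0.526. Add prey in this order while the next type's profitability exceeds the intake rate on those already taken.
Rate on top 1: 0.2814. beetle larvae: 0.987 > 0.2814 → include.
Rate on top 2: 0.3683. large caterpillars: 0.731 > 0.3683 → include.
Rate on top 3: 0.3809. weevils: 0.636 > 0.3809 → include.
Rate on top 4: 0.4397. aphids: 0.526 > 0.4397 → include.
Optimal diet: small caterpillars, beetle larvae, large caterpillars, weevils, aphids — 5 of 5 types.

5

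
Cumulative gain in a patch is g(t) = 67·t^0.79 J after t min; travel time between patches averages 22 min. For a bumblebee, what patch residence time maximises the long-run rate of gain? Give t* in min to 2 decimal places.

Maximise g(t)/(T+t): set derivative to zero → g'(t)(T+t) = g(t).
g'(t) = 0.79·67·t^-0.21. Setting 0.79·67·t^-0.21 = 67·t^0.79/(22+t) gives 0.79(22+t) = t, so 0.21·t = 0.79×22.
t* = 0.79×22/0.21 = 82.76 min.

82.76 min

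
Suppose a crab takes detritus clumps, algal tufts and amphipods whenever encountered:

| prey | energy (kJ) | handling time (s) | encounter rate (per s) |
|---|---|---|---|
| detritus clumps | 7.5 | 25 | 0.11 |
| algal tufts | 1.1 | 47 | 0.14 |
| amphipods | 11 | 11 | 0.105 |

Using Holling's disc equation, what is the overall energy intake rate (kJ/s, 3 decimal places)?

R = (0.11×7.5 + 0.14×1.1 + 0.105×11) / (1 + 0.11×25 + 0.14×47 + 0.105×11) = 2.134/11.49 = 0.1858 kJ/s.

0.186 kJ/s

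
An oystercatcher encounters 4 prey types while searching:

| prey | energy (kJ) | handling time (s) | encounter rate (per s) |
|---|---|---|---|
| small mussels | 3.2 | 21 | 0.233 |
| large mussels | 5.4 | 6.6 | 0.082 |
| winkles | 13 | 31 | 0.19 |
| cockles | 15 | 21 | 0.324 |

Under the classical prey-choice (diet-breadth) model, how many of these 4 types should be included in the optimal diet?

E/h in descending order: large mussels 0.818, cockles 0.714, winkles 0.419, small mussels 0.152 kJ/s. The optimal diet is the largest prefix of this list for which every included type satisfies E_i/h_i > R on the types above it.
Rate on top 1: 0.2873. cockles: 0.714 > 0.2873 → include.
Rate on top 2: 0.6354. winkles: 0.419 < 0.6354 → exclude; stop.
Optimal diet: large mussels, cockles — 2 of 4 types.

2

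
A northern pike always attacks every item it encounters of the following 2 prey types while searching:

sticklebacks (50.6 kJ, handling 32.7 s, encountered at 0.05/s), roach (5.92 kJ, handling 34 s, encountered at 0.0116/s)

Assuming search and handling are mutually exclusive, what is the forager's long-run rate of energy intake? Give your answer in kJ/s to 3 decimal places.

0.858 kJ/s

R = Σλ_iE_i / (1 + Σλ_ih_i)
Numerator: 0.05×50.6 + 0.0116×5.92 = 2.599
Denominator: 1 + 0.05×32.7 + 0.0116×34 = 3.029
R = 2.599/3.029 = 0.8578 kJ/s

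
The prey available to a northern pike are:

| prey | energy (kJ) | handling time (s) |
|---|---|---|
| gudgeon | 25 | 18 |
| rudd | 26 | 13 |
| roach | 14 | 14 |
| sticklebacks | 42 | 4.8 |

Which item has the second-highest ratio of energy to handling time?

In descending order of E/h:
sticklebacks: 42/4.8 = 8.75 kJ/s
rudd: 26/13 = 2 kJ/s
gudgeon: 25/18 = 1.39 kJ/s
roach: 14/14 = 1 kJ/s

rudd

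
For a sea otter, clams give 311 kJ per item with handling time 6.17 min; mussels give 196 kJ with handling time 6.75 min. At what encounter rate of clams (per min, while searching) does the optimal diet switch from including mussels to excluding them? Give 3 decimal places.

0.220 per min

The zero-one rule: include mussels iff E₂/h₂ > λE₁/(1+λh₁). Equality gives the switch point.
λE₁h₂ = E₂ + λE₂h₁ ⇒ λ = E₂/(E₁h₂ − E₂h₁) = 196/(2099 − 1209) = 0.2202 per min.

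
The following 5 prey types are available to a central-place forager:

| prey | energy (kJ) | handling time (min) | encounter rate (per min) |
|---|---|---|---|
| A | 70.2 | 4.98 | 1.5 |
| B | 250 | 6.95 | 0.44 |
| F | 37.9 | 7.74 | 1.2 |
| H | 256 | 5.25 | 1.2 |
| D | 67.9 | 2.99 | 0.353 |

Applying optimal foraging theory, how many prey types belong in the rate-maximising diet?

1

Profitabilities (E/h, kJ/min): H 48.8, B 36, D 22.7, A 14.1, F 4.9. Add prey in this order while the next type's profitability exceeds the intake rate on those already taken.
Rate on top 1: 42.08. B: 36 < 42.08 → exclude; stop.
Optimal diet: H — 1 of 5 types.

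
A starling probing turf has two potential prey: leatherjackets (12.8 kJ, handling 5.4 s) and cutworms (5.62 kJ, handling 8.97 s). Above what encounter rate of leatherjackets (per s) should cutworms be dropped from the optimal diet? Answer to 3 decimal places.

0.067 per s

At the threshold, the rate on leatherjackets alone equals the profitability of cutworms: λ·12.8/(1 + λ·5.4) = 5.62/8.97 = 0.6265.
Rearranging, λ(12.8 − 0.6265×5.4) = 0.6265, so λ = 0.6265/9.417 = 0.06653 per s.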